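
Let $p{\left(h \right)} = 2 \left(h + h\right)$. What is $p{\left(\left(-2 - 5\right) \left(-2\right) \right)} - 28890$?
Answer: $-28834$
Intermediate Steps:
$p{\left(h \right)} = 4 h$ ($p{\left(h \right)} = 2 \cdot 2 h = 4 h$)
$p{\left(\left(-2 - 5\right) \left(-2\right) \right)} - 28890 = 4 \left(-2 - 5\right) \left(-2\right) - 28890 = 4 \left(\left(-7\right) \left(-2\right)\right) - 28890 = 4 \cdot 14 - 28890 = 56 - 28890 = -28834$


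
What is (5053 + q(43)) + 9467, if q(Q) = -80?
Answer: 14440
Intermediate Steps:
(5053 + q(43)) + 9467 = (5053 - 80) + 9467 = 4973 + 9467 = 14440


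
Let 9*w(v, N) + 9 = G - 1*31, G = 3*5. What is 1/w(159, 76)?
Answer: -9/25 ≈ -0.36000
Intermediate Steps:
G = 15
w(v, N) = -25/9 (w(v, N) = -1 + (15 - 1*31)/9 = -1 + (15 - 31)/9 = -1 + (⅑)*(-16) = -1 - 16/9 = -25/9)
1/w(159, 76) = 1/(-25/9) = -9/25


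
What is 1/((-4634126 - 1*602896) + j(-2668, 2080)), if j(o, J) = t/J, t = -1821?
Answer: -2080/10893007581 ≈ -1.9095e-7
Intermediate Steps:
j(o, J) = -1821/J
1/((-4634126 - 1*602896) + j(-2668, 2080)) = 1/((-4634126 - 1*602896) - 1821/2080) = 1/((-4634126 - 602896) - 1821*1/2080) = 1/(-5237022 - 1821/2080) = 1/(-10893007581/2080) = -2080/10893007581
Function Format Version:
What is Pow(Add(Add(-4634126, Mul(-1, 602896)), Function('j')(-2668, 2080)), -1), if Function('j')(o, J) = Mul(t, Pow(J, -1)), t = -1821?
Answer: Rational(-2080, 10893007581) ≈ -1.9095e-7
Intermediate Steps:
Function('j')(o, J) = Mul(-1821, Pow(J, -1))
Pow(Add(Add(-4634126, Mul(-1, 602896)), Function('j')(-2668, 2080)), -1) = Pow(Add(Add(-4634126, Mul(-1, 602896)), Mul(-1821, Pow(2080, -1))), -1) = Pow(Add(Add(-4634126, -602896), Mul(-1821, Rational(1, 2080))), -1) = Pow(Add(-5237022, Rational(-1821, 2080)), -1) = Pow(Rational(-10893007581, 2080), -1) = Rational(-2080, 10893007581)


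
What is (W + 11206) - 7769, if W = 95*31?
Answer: 6382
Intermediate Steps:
W = 2945
(W + 11206) - 7769 = (2945 + 11206) - 7769 = 14151 - 7769 = 6382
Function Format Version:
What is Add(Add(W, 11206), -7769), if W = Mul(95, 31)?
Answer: 6382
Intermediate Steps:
W = 2945
Add(Add(W, 11206), -7769) = Add(Add(2945, 11206), -7769) = Add(14151, -7769) = 6382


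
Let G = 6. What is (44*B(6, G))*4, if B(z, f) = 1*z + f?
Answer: 2112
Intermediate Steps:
B(z, f) = f + z (B(z, f) = z + f = f + z)
(44*B(6, G))*4 = (44*(6 + 6))*4 = (44*12)*4 = 528*4 = 2112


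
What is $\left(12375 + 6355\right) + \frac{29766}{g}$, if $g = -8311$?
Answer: $\frac{155635264}{8311} \approx 18726.0$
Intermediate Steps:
$\left(12375 + 6355\right) + \frac{29766}{g} = \left(12375 + 6355\right) + \frac{29766}{-8311} = 18730 + 29766 \left(- \frac{1}{8311}\right) = 18730 - \frac{29766}{8311} = \frac{155635264}{8311}$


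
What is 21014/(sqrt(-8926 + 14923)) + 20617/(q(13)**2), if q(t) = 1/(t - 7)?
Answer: 742212 + 21014*sqrt(5997)/5997 ≈ 7.4248e+5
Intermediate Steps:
q(t) = 1/(-7 + t)
21014/(sqrt(-8926 + 14923)) + 20617/(q(13)**2) = 21014/(sqrt(-8926 + 14923)) + 20617/((1/(-7 + 13))**2) = 21014/(sqrt(5997)) + 20617/((1/6)**2) = 21014*(sqrt(5997)/5997) + 20617/((1/6)**2) = 21014*sqrt(5997)/5997 + 20617/(1/36) = 21014*sqrt(5997)/5997 + 20617*36 = 21014*sqrt(5997)/5997 + 742212 = 742212 + 21014*sqrt(5997)/5997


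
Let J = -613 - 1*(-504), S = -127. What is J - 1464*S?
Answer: 185819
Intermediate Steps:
J = -109 (J = -613 + 504 = -109)
J - 1464*S = -109 - 1464*(-127) = -109 + 185928 = 185819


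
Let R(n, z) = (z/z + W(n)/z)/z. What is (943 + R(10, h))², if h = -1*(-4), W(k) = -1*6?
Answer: 56896849/64 ≈ 8.8901e+5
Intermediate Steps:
W(k) = -6
h = 4
R(n, z) = (1 - 6/z)/z (R(n, z) = (z/z - 6/z)/z = (1 - 6/z)/z)
(943 + R(10, h))² = (943 + (-6 + 4)/4²)² = (943 + (1/16)*(-2))² = (943 - ⅛)² = (7543/8)² = 56896849/64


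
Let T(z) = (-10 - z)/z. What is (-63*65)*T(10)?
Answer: 8190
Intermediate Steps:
T(z) = (-10 - z)/z
(-63*65)*T(10) = (-63*65)*((-10 - 1*10)/10) = -819*(-10 - 10)/2 = -819*(-20)/2 = -4095*(-2) = 8190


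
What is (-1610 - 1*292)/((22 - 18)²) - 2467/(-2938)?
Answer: -1387151/11752 ≈ -118.04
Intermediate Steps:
(-1610 - 1*292)/((22 - 18)²) - 2467/(-2938) = (-1610 - 292)/(4²) - 2467*(-1/2938) = -1902/16 + 2467/2938 = -1902*1/16 + 2467/2938 = -951/8 + 2467/2938 = -1387151/11752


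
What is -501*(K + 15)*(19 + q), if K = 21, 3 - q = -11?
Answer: -595188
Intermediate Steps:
q = 14 (q = 3 - 1*(-11) = 3 + 11 = 14)
-501*(K + 15)*(19 + q) = -501*(21 + 15)*(19 + 14) = -18036*33 = -501*1188 = -595188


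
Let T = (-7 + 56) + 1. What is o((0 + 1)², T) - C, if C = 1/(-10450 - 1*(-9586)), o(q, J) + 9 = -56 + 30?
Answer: -30239/864 ≈ -34.999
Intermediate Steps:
T = 50 (T = 49 + 1 = 50)
o(q, J) = -35 (o(q, J) = -9 + (-56 + 30) = -9 - 26 = -35)
C = -1/864 (C = 1/(-10450 + 9586) = 1/(-864) = -1/864 ≈ -0.0011574)
o((0 + 1)², T) - C = -35 - 1*(-1/864) = -35 + 1/864 = -30239/864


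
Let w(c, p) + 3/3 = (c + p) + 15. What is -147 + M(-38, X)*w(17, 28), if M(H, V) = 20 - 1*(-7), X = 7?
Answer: 1446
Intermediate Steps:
w(c, p) = 14 + c + p (w(c, p) = -1 + ((c + p) + 15) = -1 + (15 + c + p) = 14 + c + p)
M(H, V) = 27 (M(H, V) = 20 + 7 = 27)
-147 + M(-38, X)*w(17, 28) = -147 + 27*(14 + 17 + 28) = -147 + 27*59 = -147 + 1593 = 1446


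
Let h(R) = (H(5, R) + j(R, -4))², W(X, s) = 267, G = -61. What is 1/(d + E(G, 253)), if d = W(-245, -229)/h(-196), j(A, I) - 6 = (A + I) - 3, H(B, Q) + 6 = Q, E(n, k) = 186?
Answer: 53067/9870551 ≈ 0.0053763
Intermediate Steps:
H(B, Q) = -6 + Q
j(A, I) = 3 + A + I (j(A, I) = 6 + ((A + I) - 3) = 6 + (-3 + A + I) = 3 + A + I)
h(R) = (-7 + 2*R)² (h(R) = ((-6 + R) + (3 + R - 4))² = ((-6 + R) + (-1 + R))² = (-7 + 2*R)²)
d = 89/53067 (d = 267/((-7 + 2*(-196))²) = 267/((-7 - 392)²) = 267/((-399)²) = 267/159201 = 267*(1/159201) = 89/53067 ≈ 0.0016771)
1/(d + E(G, 253)) = 1/(89/53067 + 186) = 1/(9870551/53067) = 53067/9870551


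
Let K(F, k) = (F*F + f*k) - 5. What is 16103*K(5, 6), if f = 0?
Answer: 322060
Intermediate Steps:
K(F, k) = -5 + F² (K(F, k) = (F*F + 0*k) - 5 = (F² + 0) - 5 = F² - 5 = -5 + F²)
16103*K(5, 6) = 16103*(-5 + 5²) = 16103*(-5 + 25) = 16103*20 = 322060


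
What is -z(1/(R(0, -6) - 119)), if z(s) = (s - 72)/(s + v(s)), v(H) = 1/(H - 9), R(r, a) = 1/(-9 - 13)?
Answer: -4449403870/7378207 ≈ -603.05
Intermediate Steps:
R(r, a) = -1/22 (R(r, a) = 1/(-22) = -1/22)
v(H) = 1/(-9 + H)
z(s) = (-72 + s)/(s + 1/(-9 + s)) (z(s) = (s - 72)/(s + 1/(-9 + s)) = (-72 + s)/(s + 1/(-9 + s)))
-z(1/(R(0, -6) - 119)) = -(-72 + 1/(-1/22 - 119))*(-9 + 1/(-1/22 - 119))/(1 + (-9 + 1/(-1/22 - 119))/(-1/22 - 119)) = -(-72 + 1/(-2619/22))*(-9 + 1/(-2619/22))/(1 + (-9 + 1/(-2619/22))/(-2619/22)) = -(-72 - 22/2619)*(-9 - 22/2619)/(1 - 22*(-9 - 22/2619)/2619) = -(-188590)*(-23593)/((1 - 22/2619*(-23593/2619))*2619*2619) = -(-188590)*(-23593)/((1 + 519046/6859161)*2619*2619) = -(-188590)*(-23593)/(7378207/6859161*2619*2619) = -6859161*(-188590)*(-23593)/(7378207*2619*2619) = -1*4449403870/7378207 = -4449403870/7378207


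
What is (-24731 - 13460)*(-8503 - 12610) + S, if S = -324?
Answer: 806326259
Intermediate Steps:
(-24731 - 13460)*(-8503 - 12610) + S = (-24731 - 13460)*(-8503 - 12610) - 324 = -38191*(-21113) - 324 = 806326583 - 324 = 806326259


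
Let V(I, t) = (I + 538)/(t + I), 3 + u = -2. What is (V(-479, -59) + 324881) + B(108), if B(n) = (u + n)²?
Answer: 180493561/538 ≈ 3.3549e+5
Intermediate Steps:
u = -5 (u = -3 - 2 = -5)
B(n) = (-5 + n)²
V(I, t) = (538 + I)/(I + t)
(V(-479, -59) + 324881) + B(108) = ((538 - 479)/(-479 - 59) + 324881) + (-5 + 108)² = (59/(-538) + 324881) + 103² = (-1/538*59 + 324881) + 10609 = (-59/538 + 324881) + 10609 = 174785919/538 + 10609 = 180493561/538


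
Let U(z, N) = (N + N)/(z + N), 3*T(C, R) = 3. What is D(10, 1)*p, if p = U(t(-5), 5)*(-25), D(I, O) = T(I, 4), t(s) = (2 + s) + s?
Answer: 250/3 ≈ 83.333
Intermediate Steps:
T(C, R) = 1 (T(C, R) = (⅓)*3 = 1)
t(s) = 2 + 2*s
U(z, N) = 2*N/(N + z) (U(z, N) = (2*N)/(N + z) = 2*N/(N + z))
D(I, O) = 1
p = 250/3 (p = (2*5/(5 + (2 + 2*(-5))))*(-25) = (2*5/(5 + (2 - 10)))*(-25) = (2*5/(5 - 8))*(-25) = (2*5/(-3))*(-25) = (2*5*(-⅓))*(-25) = -10/3*(-25) = 250/3 ≈ 83.333)
D(10, 1)*p = 1*(250/3) = 250/3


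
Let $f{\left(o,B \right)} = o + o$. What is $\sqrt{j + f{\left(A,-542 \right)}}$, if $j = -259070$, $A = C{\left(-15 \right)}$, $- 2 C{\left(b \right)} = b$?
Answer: $i \sqrt{259055} \approx 508.97 i$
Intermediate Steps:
$C{\left(b \right)} = - \frac{b}{2}$
$A = \frac{15}{2}$ ($A = \left(- \frac{1}{2}\right) \left(-15\right) = \frac{15}{2} \approx 7.5$)
$f{\left(o,B \right)} = 2 o$
$\sqrt{j + f{\left(A,-542 \right)}} = \sqrt{-259070 + 2 \cdot \frac{15}{2}} = \sqrt{-259070 + 15} = \sqrt{-259055} = i \sqrt{259055}$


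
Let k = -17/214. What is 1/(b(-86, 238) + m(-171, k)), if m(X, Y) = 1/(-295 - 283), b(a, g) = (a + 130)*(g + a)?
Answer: 578/3865663 ≈ 0.00014952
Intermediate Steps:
k = -17/214 (k = -17*1/214 = -17/214 ≈ -0.079439)
b(a, g) = (130 + a)*(a + g)
m(X, Y) = -1/578 (m(X, Y) = 1/(-578) = -1/578)
1/(b(-86, 238) + m(-171, k)) = 1/(((-86)**2 + 130*(-86) + 130*238 - 86*238) - 1/578) = 1/((7396 - 11180 + 30940 - 20468) - 1/578) = 1/(6688 - 1/578) = 1/(3865663/578) = 578/3865663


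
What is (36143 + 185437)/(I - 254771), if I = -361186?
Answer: -73860/205319 ≈ -0.35973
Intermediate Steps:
(36143 + 185437)/(I - 254771) = (36143 + 185437)/(-361186 - 254771) = 221580/(-615957) = 221580*(-1/615957) = -73860/205319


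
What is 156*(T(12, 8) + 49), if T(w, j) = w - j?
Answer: 8268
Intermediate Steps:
156*(T(12, 8) + 49) = 156*((12 - 1*8) + 49) = 156*((12 - 8) + 49) = 156*(4 + 49) = 156*53 = 8268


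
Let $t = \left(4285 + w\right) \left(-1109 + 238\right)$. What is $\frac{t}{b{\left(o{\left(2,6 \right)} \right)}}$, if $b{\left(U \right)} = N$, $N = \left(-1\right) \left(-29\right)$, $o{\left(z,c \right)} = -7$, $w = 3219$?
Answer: $- \frac{6535984}{29} \approx -2.2538 \cdot 10^{5}$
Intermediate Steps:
$N = 29$
$t = -6535984$ ($t = \left(4285 + 3219\right) \left(-1109 + 238\right) = 7504 \left(-871\right) = -6535984$)
$b{\left(U \right)} = 29$
$\frac{t}{b{\left(o{\left(2,6 \right)} \right)}} = - \frac{6535984}{29}$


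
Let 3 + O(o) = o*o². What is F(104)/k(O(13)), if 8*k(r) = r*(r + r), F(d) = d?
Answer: 104/1203409 ≈ 8.6421e-5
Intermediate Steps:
O(o) = -3 + o³ (O(o) = -3 + o*o² = -3 + o³)
k(r) = r²/4 (k(r) = (r*(r + r))/8 = (r*(2*r))/8 = (2*r²)/8 = r²/4)
F(104)/k(O(13)) = 104/(((-3 + 13³)²/4)) = 104/(((-3 + 2197)²/4)) = 104/(((¼)*2194²)) = 104/(((¼)*4813636)) = 104/1203409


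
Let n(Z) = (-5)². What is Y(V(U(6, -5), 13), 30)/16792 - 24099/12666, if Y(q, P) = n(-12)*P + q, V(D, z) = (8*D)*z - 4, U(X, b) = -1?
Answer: -33044903/17723956 ≈ -1.8644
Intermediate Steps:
V(D, z) = -4 + 8*D*z (V(D, z) = 8*D*z - 4 = -4 + 8*D*z)
n(Z) = 25
Y(q, P) = q + 25*P (Y(q, P) = 25*P + q = q + 25*P)
Y(V(U(6, -5), 13), 30)/16792 - 24099/12666 = ((-4 + 8*(-1)*13) + 25*30)/16792 - 24099/12666 = ((-4 - 104) + 750)*(1/16792) - 24099*1/12666 = (-108 + 750)*(1/16792) - 8033/4222 = 642*(1/16792) - 8033/4222 = 321/8396 - 8033/4222 = -33044903/17723956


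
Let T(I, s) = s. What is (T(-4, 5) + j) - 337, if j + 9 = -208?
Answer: -549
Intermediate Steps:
j = -217 (j = -9 - 208 = -217)
(T(-4, 5) + j) - 337 = (5 - 217) - 337 = -212 - 337 = -549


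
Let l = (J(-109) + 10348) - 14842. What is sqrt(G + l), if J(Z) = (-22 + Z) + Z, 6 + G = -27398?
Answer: I*sqrt(32138) ≈ 179.27*I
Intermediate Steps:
G = -27404 (G = -6 - 27398 = -27404)
J(Z) = -22 + 2*Z
l = -4734 (l = ((-22 + 2*(-109)) + 10348) - 14842 = ((-22 - 218) + 10348) - 14842 = (-240 + 10348) - 14842 = 10108 - 14842 = -4734)
sqrt(G + l) = sqrt(-27404 - 4734) = sqrt(-32138) = I*sqrt(32138)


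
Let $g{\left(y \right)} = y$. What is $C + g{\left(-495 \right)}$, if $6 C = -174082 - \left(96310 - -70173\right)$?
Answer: $- \frac{343535}{6} \approx -57256.0$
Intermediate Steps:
$C = - \frac{340565}{6}$ ($C = \frac{-174082 - \left(96310 - -70173\right)}{6} = \frac{-174082 - \left(96310 + 70173\right)}{6} = \frac{-174082 - 166483}{6} = \frac{1}{6} \left(-340565\right) = - \frac{340565}{6} \approx -56761.0$)
$C + g{\left(-495 \right)} = - \frac{340565}{6} - 495 = - \frac{343535}{6}$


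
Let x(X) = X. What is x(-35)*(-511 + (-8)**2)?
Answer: 15645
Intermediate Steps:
x(-35)*(-511 + (-8)**2) = -35*(-511 + (-8)**2) = -35*(-511 + 64) = -35*(-447) = 15645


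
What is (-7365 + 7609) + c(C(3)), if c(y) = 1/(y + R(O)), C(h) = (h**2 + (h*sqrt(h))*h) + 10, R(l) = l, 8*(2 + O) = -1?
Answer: 24196/99 - 64*sqrt(3)/297 ≈ 244.03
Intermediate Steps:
O = -17/8 (O = -2 + (1/8)*(-1) = -2 - 1/8 = -17/8 ≈ -2.1250)
C(h) = 10 + h**2 + h**(5/2) (C(h) = (h**2 + h**(3/2)*h) + 10 = (h**2 + h**(5/2)) + 10 = 10 + h**2 + h**(5/2))
c(y) = 1/(-17/8 + y) (c(y) = 1/(y - 17/8) = 1/(-17/8 + y))
(-7365 + 7609) + c(C(3)) = (-7365 + 7609) + 8/(-17 + 8*(10 + 3**2 + 3**(5/2))) = 244 + 8/(-17 + 8*(10 + 9 + 9*sqrt(3))) = 244 + 8/(-17 + 8*(19 + 9*sqrt(3))) = 244 + 8/(-17 + (152 + 72*sqrt(3))) = 244 + 8/(135 + 72*sqrt(3))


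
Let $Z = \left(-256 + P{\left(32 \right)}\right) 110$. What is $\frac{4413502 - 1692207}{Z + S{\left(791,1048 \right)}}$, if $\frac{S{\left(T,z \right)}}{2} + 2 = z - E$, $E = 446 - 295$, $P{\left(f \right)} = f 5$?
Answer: $- \frac{544259}{1754} \approx -310.3$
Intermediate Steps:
$P{\left(f \right)} = 5 f$
$Z = -10560$ ($Z = \left(-256 + 5 \cdot 32\right) 110 = \left(-256 + 160\right) 110 = \left(-96\right) 110 = -10560$)
$E = 151$
$S{\left(T,z \right)} = -306 + 2 z$ ($S{\left(T,z \right)} = -4 + 2 \left(z - 151\right) = -4 + 2 \left(-151 + z\right) = -4 + \left(-302 + 2 z\right) = -306 + 2 z$)
$\frac{4413502 - 1692207}{Z + S{\left(791,1048 \right)}} = \frac{4413502 - 1692207}{-10560 + \left(-306 + 2 \cdot 1048\right)} = \frac{2721295}{-10560 + \left(-306 + 2096\right)} = \frac{2721295}{-10560 + 1790} = \frac{2721295}{-8770} = 2721295 \left(- \frac{1}{8770}\right) = - \frac{544259}{1754}$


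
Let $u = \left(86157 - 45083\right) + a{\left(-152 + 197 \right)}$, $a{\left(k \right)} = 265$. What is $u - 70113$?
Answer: $-28774$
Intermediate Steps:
$u = 41339$ ($u = \left(86157 - 45083\right) + 265 = 41074 + 265 = 41339$)
$u - 70113 = 41339 - 70113 = -28774$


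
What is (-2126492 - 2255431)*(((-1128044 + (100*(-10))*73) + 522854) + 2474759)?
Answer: -7872427022187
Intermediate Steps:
(-2126492 - 2255431)*(((-1128044 + (100*(-10))*73) + 522854) + 2474759) = -4381923*(((-1128044 - 1000*73) + 522854) + 2474759) = -4381923*(((-1128044 - 73000) + 522854) + 2474759) = -4381923*((-1201044 + 522854) + 2474759) = -4381923*(-678190 + 2474759) = -4381923*1796569 = -7872427022187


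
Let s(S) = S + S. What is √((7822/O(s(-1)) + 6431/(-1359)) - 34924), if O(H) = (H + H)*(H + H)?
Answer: I*√113077898354/1812 ≈ 185.58*I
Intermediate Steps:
s(S) = 2*S
O(H) = 4*H² (O(H) = (2*H)*(2*H) = 4*H²)
√((7822/O(s(-1)) + 6431/(-1359)) - 34924) = √((7822/((4*(2*(-1))²)) + 6431/(-1359)) - 34924) = √((7822/((4*(-2)²)) + 6431*(-1/1359)) - 34924) = √((7822/((4*4)) - 6431/1359) - 34924) = √((7822/16 - 6431/1359) - 34924) = √((7822*(1/16) - 6431/1359) - 34924) = √((3911/8 - 6431/1359) - 34924) = √(5263601/10872 - 34924) = √(-374430127/10872) = I*√113077898354/1812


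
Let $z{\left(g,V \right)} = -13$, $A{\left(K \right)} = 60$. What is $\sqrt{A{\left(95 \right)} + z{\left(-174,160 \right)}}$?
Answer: $\sqrt{47} \approx 6.8557$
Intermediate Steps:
$\sqrt{A{\left(95 \right)} + z{\left(-174,160 \right)}} = \sqrt{60 - 13} = \sqrt{47}$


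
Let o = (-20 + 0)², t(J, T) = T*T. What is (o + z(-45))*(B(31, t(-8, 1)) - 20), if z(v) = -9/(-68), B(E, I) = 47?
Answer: 734643/68 ≈ 10804.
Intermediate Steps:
t(J, T) = T²
o = 400 (o = (-20)² = 400)
z(v) = 9/68 (z(v) = -9*(-1/68) = 9/68)
(o + z(-45))*(B(31, t(-8, 1)) - 20) = (400 + 9/68)*(47 - 20) = (27209/68)*27 = 734643/68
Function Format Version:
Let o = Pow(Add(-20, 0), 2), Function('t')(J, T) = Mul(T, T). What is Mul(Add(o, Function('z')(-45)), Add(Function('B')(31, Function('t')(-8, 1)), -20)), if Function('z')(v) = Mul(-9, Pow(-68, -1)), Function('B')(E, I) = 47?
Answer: Rational(734643, 68) ≈ 10804.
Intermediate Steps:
Function('t')(J, T) = Pow(T, 2)
o = 400 (o = Pow(-20, 2) = 400)
Function('z')(v) = Rational(9, 68) (Function('z')(v) = Mul(-9, Rational(-1, 68)) = Rational(9, 68))
Mul(Add(o, Function('z')(-45)), Add(Function('B')(31, Function('t')(-8, 1)), -20)) = Mul(Add(400, Rational(9, 68)), Add(47, -20)) = Mul(Rational(27209, 68), 27) = Rational(734643, 68)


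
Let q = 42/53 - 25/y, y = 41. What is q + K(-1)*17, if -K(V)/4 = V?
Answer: 148161/2173 ≈ 68.183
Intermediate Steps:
K(V) = -4*V
q = 397/2173 (q = 42/53 - 25/41 = 397/2173 ≈ 0.18270)
q + K(-1)*17 = 397/2173 - 4*(-1)*17 = 397/2173 + 4*17 = 397/2173 + 68 = 148161/2173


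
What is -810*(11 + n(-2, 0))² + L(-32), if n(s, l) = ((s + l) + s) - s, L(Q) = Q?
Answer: -65642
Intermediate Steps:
n(s, l) = l + s (n(s, l) = ((l + s) + s) - s = (l + 2*s) - s = l + s)
-810*(11 + n(-2, 0))² + L(-32) = -810*(11 + (0 - 2))² - 32 = -810*(11 - 2)² - 32 = -810*9² - 32 = -810*81 - 32 = -65610 - 32 = -65642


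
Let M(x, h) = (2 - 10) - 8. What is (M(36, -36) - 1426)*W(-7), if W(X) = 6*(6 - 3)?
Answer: -25956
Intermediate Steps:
M(x, h) = -16 (M(x, h) = -8 - 8 = -16)
W(X) = 18 (W(X) = 6*3 = 18)
(M(36, -36) - 1426)*W(-7) = (-16 - 1426)*18 = -1442*18 = -25956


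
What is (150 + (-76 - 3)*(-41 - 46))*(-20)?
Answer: -140460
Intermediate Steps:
(150 + (-76 - 3)*(-41 - 46))*(-20) = (150 - 79*(-87))*(-20) = (150 + 6873)*(-20) = 7023*(-20) = -140460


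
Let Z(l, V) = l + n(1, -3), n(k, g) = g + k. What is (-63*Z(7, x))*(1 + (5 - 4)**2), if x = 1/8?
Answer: -630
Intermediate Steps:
x = 1/8 ≈ 0.12500
Z(l, V) = -2 + l (Z(l, V) = l + (-3 + 1) = l - 2 = -2 + l)
(-63*Z(7, x))*(1 + (5 - 4)**2) = (-63*(-2 + 7))*(1 + (5 - 4)**2) = (-63*5)*(1 + 1**2) = -315*(1 + 1) = -315*2 = -630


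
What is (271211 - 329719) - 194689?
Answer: -253197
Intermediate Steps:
(271211 - 329719) - 194689 = -58508 - 194689 = -253197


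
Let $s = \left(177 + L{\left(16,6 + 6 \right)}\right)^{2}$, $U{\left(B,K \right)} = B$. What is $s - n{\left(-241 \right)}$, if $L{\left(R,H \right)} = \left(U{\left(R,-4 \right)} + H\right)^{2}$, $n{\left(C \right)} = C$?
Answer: $923762$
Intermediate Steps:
$L{\left(R,H \right)} = \left(H + R\right)^{2}$ ($L{\left(R,H \right)} = \left(R + H\right)^{2} = \left(H + R\right)^{2}$)
$s = 923521$ ($s = \left(177 + \left(\left(6 + 6\right) + 16\right)^{2}\right)^{2} = \left(177 + \left(12 + 16\right)^{2}\right)^{2} = \left(177 + 28^{2}\right)^{2} = \left(177 + 784\right)^{2} = 961^{2} = 923521$)
$s - n{\left(-241 \right)} = 923521 - -241 = 923521 + 241 = 923762$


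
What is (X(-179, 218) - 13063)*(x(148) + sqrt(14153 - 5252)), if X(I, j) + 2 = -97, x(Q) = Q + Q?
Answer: -3895952 - 39486*sqrt(989) ≈ -5.1377e+6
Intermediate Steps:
x(Q) = 2*Q
X(I, j) = -99 (X(I, j) = -2 - 97 = -99)
(X(-179, 218) - 13063)*(x(148) + sqrt(14153 - 5252)) = (-99 - 13063)*(2*148 + sqrt(14153 - 5252)) = -13162*(296 + sqrt(8901)) = -13162*(296 + 3*sqrt(989)) = -3895952 - 39486*sqrt(989)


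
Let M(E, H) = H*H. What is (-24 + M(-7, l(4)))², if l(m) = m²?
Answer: 53824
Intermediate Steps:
M(E, H) = H²
(-24 + M(-7, l(4)))² = (-24 + (4²)²)² = (-24 + 16²)² = (-24 + 256)² = 232² = 53824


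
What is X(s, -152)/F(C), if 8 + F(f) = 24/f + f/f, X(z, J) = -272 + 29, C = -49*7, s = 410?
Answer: 83349/2425 ≈ 34.371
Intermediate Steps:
C = -343
X(z, J) = -243
F(f) = -7 + 24/f (F(f) = -8 + (24/f + f/f) = -8 + (24/f + 1) = -8 + (1 + 24/f) = -7 + 24/f)
X(s, -152)/F(C) = -243/(-7 + 24/(-343)) = -243/(-7 + 24*(-1/343)) = -243/(-7 - 24/343) = -243/(-2425/343) = -243*(-343/2425) = 83349/2425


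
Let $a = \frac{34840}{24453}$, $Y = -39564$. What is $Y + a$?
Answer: $- \frac{74417204}{1881} \approx -39563.0$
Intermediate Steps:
$a = \frac{2680}{1881}$ ($a = 34840 \cdot \frac{1}{24453} = \frac{2680}{1881} \approx 1.4248$)
$Y + a = -39564 + \frac{2680}{1881} = - \frac{74417204}{1881}$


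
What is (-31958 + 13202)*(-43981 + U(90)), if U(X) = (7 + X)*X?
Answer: 661167756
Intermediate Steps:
U(X) = X*(7 + X)
(-31958 + 13202)*(-43981 + U(90)) = (-31958 + 13202)*(-43981 + 90*(7 + 90)) = -18756*(-43981 + 90*97) = -18756*(-43981 + 8730) = -18756*(-35251) = 661167756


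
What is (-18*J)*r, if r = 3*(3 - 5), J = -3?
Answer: -324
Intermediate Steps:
r = -6 (r = 3*(-2) = -6)
(-18*J)*r = -18*(-3)*(-6) = 54*(-6) = -324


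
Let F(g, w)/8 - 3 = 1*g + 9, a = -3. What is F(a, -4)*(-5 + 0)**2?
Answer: 1800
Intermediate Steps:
F(g, w) = 96 + 8*g (F(g, w) = 24 + 8*(1*g + 9) = 24 + 8*(g + 9) = 24 + 8*(9 + g) = 24 + (72 + 8*g) = 96 + 8*g)
F(a, -4)*(-5 + 0)**2 = (96 + 8*(-3))*(-5 + 0)**2 = (96 - 24)*(-5)**2 = 72*25 = 1800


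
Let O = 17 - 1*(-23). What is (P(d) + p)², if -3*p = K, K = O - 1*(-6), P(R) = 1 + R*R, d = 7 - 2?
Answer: 1024/9 ≈ 113.78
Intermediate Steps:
d = 5
O = 40 (O = 17 + 23 = 40)
P(R) = 1 + R²
K = 46 (K = 40 - 1*(-6) = 40 + 6 = 46)
p = -46/3 (p = -⅓*46 = -46/3 ≈ -15.333)
(P(d) + p)² = ((1 + 5²) - 46/3)² = ((1 + 25) - 46/3)² = (26 - 46/3)² = (32/3)² = 1024/9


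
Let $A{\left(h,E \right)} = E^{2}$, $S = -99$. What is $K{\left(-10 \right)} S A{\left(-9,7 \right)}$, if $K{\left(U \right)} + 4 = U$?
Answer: $67914$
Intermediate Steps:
$K{\left(U \right)} = -4 + U$
$K{\left(-10 \right)} S A{\left(-9,7 \right)} = \left(-4 - 10\right) \left(-99\right) 7^{2} = \left(-14\right) \left(-99\right) 49 = 1386 \cdot 49 = 67914$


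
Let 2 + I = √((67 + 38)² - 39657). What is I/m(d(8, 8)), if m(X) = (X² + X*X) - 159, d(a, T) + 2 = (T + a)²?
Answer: -2/128873 + 2*I*√7158/128873 ≈ -1.5519e-5 + 0.001313*I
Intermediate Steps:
d(a, T) = -2 + (T + a)²
m(X) = -159 + 2*X² (m(X) = (X² + X²) - 159 = 2*X² - 159 = -159 + 2*X²)
I = -2 + 2*I*√7158 (I = -2 + √((67 + 38)² - 39657) = -2 + √(105² - 39657) = -2 + √(11025 - 39657) = -2 + √(-28632) = -2 + 2*I*√7158 ≈ -2.0 + 169.21*I)
I/m(d(8, 8)) = (-2 + 2*I*√7158)/(-159 + 2*(-2 + (8 + 8)²)²) = (-2 + 2*I*√7158)/(-159 + 2*(-2 + 16²)²) = (-2 + 2*I*√7158)/(-159 + 2*(-2 + 256)²) = (-2 + 2*I*√7158)/(-159 + 2*254²) = (-2 + 2*I*√7158)/(-159 + 2*64516) = (-2 + 2*I*√7158)/(-159 + 129032) = (-2 + 2*I*√7158)/128873 = (-2 + 2*I*√7158)*(1/128873) = -2/128873 + 2*I*√7158/128873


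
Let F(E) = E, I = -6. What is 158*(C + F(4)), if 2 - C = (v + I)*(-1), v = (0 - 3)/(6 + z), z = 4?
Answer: -237/5 ≈ -47.400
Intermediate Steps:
v = -3/10 (v = (0 - 3)/(6 + 4) = -3/10 ≈ -0.30000)
C = -43/10 (C = 2 - (-3/10 - 6)*(-1) = 2 - (-63)*(-1)/10 = 2 - 1*63/10 = 2 - 63/10 = -43/10 ≈ -4.3000)
158*(C + F(4)) = 158*(-43/10 + 4) = 158*(-3/10) = -237/5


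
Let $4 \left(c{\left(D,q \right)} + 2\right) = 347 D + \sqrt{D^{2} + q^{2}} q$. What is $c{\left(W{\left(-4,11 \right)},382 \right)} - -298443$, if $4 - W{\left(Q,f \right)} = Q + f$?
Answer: $\frac{1192723}{4} + \frac{191 \sqrt{145933}}{2} \approx 3.3466 \cdot 10^{5}$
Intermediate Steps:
$W{\left(Q,f \right)} = 4 - Q - f$ ($W{\left(Q,f \right)} = 4 - \left(Q + f\right) = 4 - Q - f$)
$c{\left(D,q \right)} = -2 + \frac{347 D}{4} + \frac{q \sqrt{D^{2} + q^{2}}}{4}$ ($c{\left(D,q \right)} = -2 + \frac{347 D + \sqrt{D^{2} + q^{2}} q}{4} = -2 + \frac{347 D + q \sqrt{D^{2} + q^{2}}}{4} = -2 + \left(\frac{347 D}{4} + \frac{q \sqrt{D^{2} + q^{2}}}{4}\right) = -2 + \frac{347 D}{4} + \frac{q \sqrt{D^{2} + q^{2}}}{4}$)
$c{\left(W{\left(-4,11 \right)},382 \right)} - -298443 = \left(-2 + \frac{347 \left(4 - -4 - 11\right)}{4} + \frac{1}{4} \cdot 382 \sqrt{\left(4 - -4 - 11\right)^{2} + 382^{2}}\right) - -298443 = \left(-2 + \frac{347 \left(4 + 4 - 11\right)}{4} + \frac{1}{4} \cdot 382 \sqrt{\left(4 + 4 - 11\right)^{2} + 145924}\right) + 298443 = \left(-2 + \frac{347}{4} \left(-3\right) + \frac{1}{4} \cdot 382 \sqrt{\left(-3\right)^{2} + 145924}\right) + 298443 = \left(-2 - \frac{1041}{4} + \frac{1}{4} \cdot 382 \sqrt{9 + 145924}\right) + 298443 = \left(-2 - \frac{1041}{4} + \frac{1}{4} \cdot 382 \sqrt{145933}\right) + 298443 = \left(-2 - \frac{1041}{4} + \frac{191 \sqrt{145933}}{2}\right) + 298443 = \left(- \frac{1049}{4} + \frac{191 \sqrt{145933}}{2}\right) + 298443 = \frac{1192723}{4} + \frac{191 \sqrt{145933}}{2}$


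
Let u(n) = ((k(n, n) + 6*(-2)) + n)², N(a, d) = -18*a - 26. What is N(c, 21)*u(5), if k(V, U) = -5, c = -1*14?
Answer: 32544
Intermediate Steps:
c = -14
N(a, d) = -26 - 18*a
u(n) = (-17 + n)² (u(n) = ((-5 + 6*(-2)) + n)² = ((-5 - 12) + n)² = (-17 + n)²)
N(c, 21)*u(5) = (-26 - 18*(-14))*(-17 + 5)² = (-26 + 252)*(-12)² = 226*144 = 32544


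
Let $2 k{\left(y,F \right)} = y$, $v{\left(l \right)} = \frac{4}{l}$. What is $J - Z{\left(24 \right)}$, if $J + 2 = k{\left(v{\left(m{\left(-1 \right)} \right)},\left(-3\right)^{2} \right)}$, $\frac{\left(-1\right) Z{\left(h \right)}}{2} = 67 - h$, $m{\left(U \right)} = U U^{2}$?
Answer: $82$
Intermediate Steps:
$m{\left(U \right)} = U^{3}$
$k{\left(y,F \right)} = \frac{y}{2}$
$Z{\left(h \right)} = -134 + 2 h$ ($Z{\left(h \right)} = - 2 \left(67 - h\right) = -134 + 2 h$)
$J = -4$ ($J = -2 + \frac{4 \frac{1}{\left(-1\right)^{3}}}{2} = -2 + \frac{4 \frac{1}{-1}}{2} = -2 + \frac{4 \left(-1\right)}{2} = -2 + \frac{1}{2} \left(-4\right) = -2 - 2 = -4$)
$J - Z{\left(24 \right)} = -4 - \left(-134 + 2 \cdot 24\right) = -4 - \left(-134 + 48\right) = -4 - -86 = -4 + 86 = 82$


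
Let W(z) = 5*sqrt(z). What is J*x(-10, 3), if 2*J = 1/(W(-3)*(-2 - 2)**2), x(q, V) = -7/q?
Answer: -7*I*sqrt(3)/4800 ≈ -0.0025259*I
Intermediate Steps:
J = -I*sqrt(3)/480 (J = 1/(2*(((5*sqrt(-3))*(-2 - 2)**2))) = 1/(2*(((5*(I*sqrt(3)))*(-4)**2))) = 1/(2*(((5*I*sqrt(3))*16))) = 1/(2*((80*I*sqrt(3)))) = (-I*sqrt(3)/240)/2 = -I*sqrt(3)/480 ≈ -0.0036084*I)
J*x(-10, 3) = (-I*sqrt(3)/480)*(-7/(-10)) = (-I*sqrt(3)/480)*(-7*(-1/10)) = -I*sqrt(3)/480*(7/10) = -7*I*sqrt(3)/4800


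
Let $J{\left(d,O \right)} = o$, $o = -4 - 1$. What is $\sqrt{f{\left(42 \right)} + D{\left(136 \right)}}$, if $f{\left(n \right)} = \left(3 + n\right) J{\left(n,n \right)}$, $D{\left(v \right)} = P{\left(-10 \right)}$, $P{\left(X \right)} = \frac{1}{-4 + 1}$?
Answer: $\frac{26 i \sqrt{3}}{3} \approx 15.011 i$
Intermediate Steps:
$P{\left(X \right)} = - \frac{1}{3}$ ($P{\left(X \right)} = \frac{1}{-3} = - \frac{1}{3}$)
$o = -5$ ($o = -4 - 1 = -5$)
$J{\left(d,O \right)} = -5$
$D{\left(v \right)} = - \frac{1}{3}$
$f{\left(n \right)} = -15 - 5 n$ ($f{\left(n \right)} = \left(3 + n\right) \left(-5\right) = -15 - 5 n$)
$\sqrt{f{\left(42 \right)} + D{\left(136 \right)}} = \sqrt{\left(-15 - 210\right) - \frac{1}{3}} = \sqrt{-225 - \frac{1}{3}} = \sqrt{- \frac{676}{3}} = \frac{26 i \sqrt{3}}{3}$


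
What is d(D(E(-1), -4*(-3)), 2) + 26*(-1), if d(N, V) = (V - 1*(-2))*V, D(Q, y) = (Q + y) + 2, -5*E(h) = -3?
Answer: -18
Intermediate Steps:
E(h) = 3/5 (E(h) = -1/5*(-3) = 3/5)
D(Q, y) = 2 + Q + y
d(N, V) = V*(2 + V) (d(N, V) = (V + 2)*V = (2 + V)*V = V*(2 + V))
d(D(E(-1), -4*(-3)), 2) + 26*(-1) = 2*(2 + 2) + 26*(-1) = 2*4 - 26 = 8 - 26 = -18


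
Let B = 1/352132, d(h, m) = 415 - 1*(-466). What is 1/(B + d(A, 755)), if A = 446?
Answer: 352132/310228293 ≈ 0.0011351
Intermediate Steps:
d(h, m) = 881 (d(h, m) = 415 + 466 = 881)
B = 1/352132 ≈ 2.8398e-6
1/(B + d(A, 755)) = 1/(1/352132 + 881) = 1/(310228293/352132) = 352132/310228293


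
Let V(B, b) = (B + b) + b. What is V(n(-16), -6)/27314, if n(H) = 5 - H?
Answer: 9/27314 ≈ 0.00032950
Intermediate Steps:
V(B, b) = B + 2*b
V(n(-16), -6)/27314 = ((5 - 1*(-16)) + 2*(-6))/27314 = ((5 + 16) - 12)*(1/27314) = (21 - 12)*(1/27314) = 9*(1/27314) = 9/27314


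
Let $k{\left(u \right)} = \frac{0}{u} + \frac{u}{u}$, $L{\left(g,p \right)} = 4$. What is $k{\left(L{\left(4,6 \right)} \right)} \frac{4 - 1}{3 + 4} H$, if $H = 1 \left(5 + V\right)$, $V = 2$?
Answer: $3$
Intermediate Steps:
$H = 7$ ($H = 1 \left(5 + 2\right) = 1 \cdot 7 = 7$)
$k{\left(u \right)} = 1$ ($k{\left(u \right)} = 0 + 1 = 1$)
$k{\left(L{\left(4,6 \right)} \right)} \frac{4 - 1}{3 + 4} H = 1 \frac{4 - 1}{3 + 4} \cdot 7 = 1 \cdot \frac{3}{7} \cdot 7 = \frac{3}{7} \cdot 7 = 3$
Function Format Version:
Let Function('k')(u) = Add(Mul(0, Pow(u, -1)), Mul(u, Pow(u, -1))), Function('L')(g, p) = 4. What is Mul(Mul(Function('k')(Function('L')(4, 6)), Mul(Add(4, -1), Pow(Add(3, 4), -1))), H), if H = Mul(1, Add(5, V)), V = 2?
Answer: 3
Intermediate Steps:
H = 7 (H = Mul(1, Add(5, 2)) = Mul(1, 7) = 7)
Function('k')(u) = 1 (Function('k')(u) = Add(0, 1) = 1)
Mul(Mul(Function('k')(Function('L')(4, 6)), Mul(Add(4, -1), Pow(Add(3, 4), -1))), H) = Mul(Mul(1, Mul(Add(4, -1), Pow(Add(3, 4), -1))), 7) = Mul(Mul(1, Mul(3, Pow(7, -1))), 7) = Mul(Mul(1, Mul(3, Rational(1, 7))), 7) = Mul(Mul(1, Rational(3, 7)), 7) = Mul(Rational(3, 7), 7) = 3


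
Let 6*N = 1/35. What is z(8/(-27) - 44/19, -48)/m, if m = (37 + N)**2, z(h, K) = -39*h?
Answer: 85358000/1147380379 ≈ 0.074394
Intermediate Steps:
N = 1/210 (N = (1/6)/35 = (1/6)*(1/35) = 1/210 ≈ 0.0047619)
m = 60388441/44100 (m = (37 + 1/210)**2 = (7771/210)**2 = 60388441/44100 ≈ 1369.4)
z(8/(-27) - 44/19, -48)/m = (-39*(8/(-27) - 44/19))/(60388441/44100) = -39*(8*(-1/27) - 44*1/19)*(44100/60388441) = -39*(-8/27 - 44/19)*(44100/60388441) = -39*(-1340/513)*(44100/60388441) = (17420/171)*(44100/60388441) = 85358000/1147380379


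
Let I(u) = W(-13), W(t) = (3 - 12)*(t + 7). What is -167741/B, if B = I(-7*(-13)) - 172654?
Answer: 167741/172600 ≈ 0.97185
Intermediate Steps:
W(t) = -63 - 9*t (W(t) = -9*(7 + t) = -63 - 9*t)
I(u) = 54 (I(u) = -63 - 9*(-13) = -63 + 117 = 54)
B = -172600 (B = 54 - 172654 = -172600)
-167741/B = -167741/(-172600) = -167741*(-1/172600) = 167741/172600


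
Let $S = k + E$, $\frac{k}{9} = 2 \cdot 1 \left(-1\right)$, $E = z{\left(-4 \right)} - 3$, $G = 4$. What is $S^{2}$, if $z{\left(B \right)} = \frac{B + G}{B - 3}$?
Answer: $441$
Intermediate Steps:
$z{\left(B \right)} = \frac{4 + B}{-3 + B}$ ($z{\left(B \right)} = \frac{B + 4}{B - 3} = \frac{4 + B}{-3 + B}$)
$E = -3$ ($E = \frac{4 - 4}{-3 - 4} - 3 = \frac{1}{-7} \cdot 0 - 3 = \left(- \frac{1}{7}\right) 0 - 3 = 0 - 3 = -3$)
$k = -18$ ($k = 9 \cdot 2 \cdot 1 \left(-1\right) = 9 \cdot 2 \left(-1\right) = 9 \left(-2\right) = -18$)
$S = -21$ ($S = -18 - 3 = -21$)
$S^{2} = \left(-21\right)^{2} = 441$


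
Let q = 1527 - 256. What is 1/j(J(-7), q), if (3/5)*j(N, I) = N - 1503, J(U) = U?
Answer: -3/7550 ≈ -0.00039735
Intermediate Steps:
q = 1271
j(N, I) = -2505 + 5*N/3 (j(N, I) = 5*(N - 1503)/3 = 5*(-1503 + N)/3 = -2505 + 5*N/3)
1/j(J(-7), q) = 1/(-2505 + (5/3)*(-7)) = 1/(-2505 - 35/3) = 1/(-7550/3) = -3/7550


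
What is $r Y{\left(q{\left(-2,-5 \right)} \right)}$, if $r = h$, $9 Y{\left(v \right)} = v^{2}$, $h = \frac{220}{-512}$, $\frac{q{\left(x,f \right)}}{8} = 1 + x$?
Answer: $- \frac{55}{18} \approx -3.0556$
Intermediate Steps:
$q{\left(x,f \right)} = 8 + 8 x$ ($q{\left(x,f \right)} = 8 \left(1 + x\right) = 8 + 8 x$)
$h = - \frac{55}{128}$ ($h = 220 \left(- \frac{1}{512}\right) = - \frac{55}{128} \approx -0.42969$)
$Y{\left(v \right)} = \frac{v^{2}}{9}$
$r = - \frac{55}{128} \approx -0.42969$
$r Y{\left(q{\left(-2,-5 \right)} \right)} = - \frac{55 \frac{\left(8 + 8 \left(-2\right)\right)^{2}}{9}}{128} = - \frac{55 \frac{\left(8 - 16\right)^{2}}{9}}{128} = - \frac{55 \frac{\left(-8\right)^{2}}{9}}{128} = - \frac{55 \cdot \frac{1}{9} \cdot 64}{128} = \left(- \frac{55}{128}\right) \frac{64}{9} = - \frac{55}{18}$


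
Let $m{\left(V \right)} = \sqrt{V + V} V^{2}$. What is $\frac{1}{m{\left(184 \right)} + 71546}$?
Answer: $- \frac{35773}{208346672366} + \frac{33856 \sqrt{23}}{104173336183} \approx 1.3869 \cdot 10^{-6}$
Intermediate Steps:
$m{\left(V \right)} = \sqrt{2} V^{\frac{5}{2}}$ ($m{\left(V \right)} = \sqrt{2 V} V^{2} = \sqrt{2} \sqrt{V} V^{2} = \sqrt{2} V^{\frac{5}{2}}$)
$\frac{1}{m{\left(184 \right)} + 71546} = \frac{1}{\sqrt{2} \cdot 184^{\frac{5}{2}} + 71546} = \frac{1}{\sqrt{2} \cdot 67712 \sqrt{46} + 71546} = \frac{1}{135424 \sqrt{23} + 71546} = \frac{1}{71546 + 135424 \sqrt{23}}$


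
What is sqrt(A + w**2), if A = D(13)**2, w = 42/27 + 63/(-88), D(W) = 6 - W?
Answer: 7*sqrt(636289)/792 ≈ 7.0502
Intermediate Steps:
w = 665/792 (w = 42*(1/27) + 63*(-1/88) = 14/9 - 63/88 = 665/792 ≈ 0.83965)
A = 49 (A = (6 - 1*13)**2 = (6 - 13)**2 = (-7)**2 = 49)
sqrt(A + w**2) = sqrt(49 + (665/792)**2) = sqrt(49 + 442225/627264) = sqrt(31178161/627264) = 7*sqrt(636289)/792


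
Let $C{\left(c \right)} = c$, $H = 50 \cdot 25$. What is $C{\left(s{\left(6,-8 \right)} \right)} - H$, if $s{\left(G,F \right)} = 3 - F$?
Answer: $-1239$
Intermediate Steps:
$H = 1250$
$C{\left(s{\left(6,-8 \right)} \right)} - H = \left(3 - -8\right) - 1250 = \left(3 + 8\right) - 1250 = 11 - 1250 = -1239$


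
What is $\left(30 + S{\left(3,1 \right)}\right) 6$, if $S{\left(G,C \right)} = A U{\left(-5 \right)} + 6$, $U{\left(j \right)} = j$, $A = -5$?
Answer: $366$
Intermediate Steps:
$S{\left(G,C \right)} = 31$ ($S{\left(G,C \right)} = \left(-5\right) \left(-5\right) + 6 = 25 + 6 = 31$)
$\left(30 + S{\left(3,1 \right)}\right) 6 = \left(30 + 31\right) 6 = 61 \cdot 6 = 366$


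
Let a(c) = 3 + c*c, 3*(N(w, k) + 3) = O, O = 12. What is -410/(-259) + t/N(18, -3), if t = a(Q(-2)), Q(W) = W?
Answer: 2223/259 ≈ 8.5830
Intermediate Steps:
N(w, k) = 1 (N(w, k) = -3 + (⅓)*12 = -3 + 4 = 1)
a(c) = 3 + c²
t = 7 (t = 3 + (-2)² = 3 + 4 = 7)
-410/(-259) + t/N(18, -3) = -410/(-259) + 7/1 = -410*(-1/259) + 7*1 = 410/259 + 7 = 2223/259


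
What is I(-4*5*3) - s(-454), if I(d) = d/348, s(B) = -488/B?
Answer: -8211/6583 ≈ -1.2473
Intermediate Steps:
I(d) = d/348 (I(d) = d*(1/348) = d/348)
I(-4*5*3) - s(-454) = (-4*5*3)/348 - (-488)/(-454) = (-20*3)/348 - (-488)*(-1)/454 = (1/348)*(-60) - 1*244/227 = -5/29 - 244/227 = -8211/6583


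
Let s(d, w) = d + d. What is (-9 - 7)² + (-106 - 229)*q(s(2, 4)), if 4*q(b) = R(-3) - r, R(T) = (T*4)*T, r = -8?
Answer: -3429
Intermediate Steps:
R(T) = 4*T² (R(T) = (4*T)*T = 4*T²)
s(d, w) = 2*d
q(b) = 11 (q(b) = (4*(-3)² - 1*(-8))/4 = (4*9 + 8)/4 = (36 + 8)/4 = (¼)*44 = 11)
(-9 - 7)² + (-106 - 229)*q(s(2, 4)) = (-9 - 7)² + (-106 - 229)*11 = (-16)² - 335*11 = 256 - 3685 = -3429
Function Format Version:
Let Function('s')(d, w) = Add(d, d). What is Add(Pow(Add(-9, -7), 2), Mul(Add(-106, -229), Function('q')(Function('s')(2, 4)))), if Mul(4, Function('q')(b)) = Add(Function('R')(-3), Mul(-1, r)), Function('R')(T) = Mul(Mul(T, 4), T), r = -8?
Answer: -3429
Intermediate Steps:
Function('R')(T) = Mul(4, Pow(T, 2)) (Function('R')(T) = Mul(Mul(4, T), T) = Mul(4, Pow(T, 2)))
Function('s')(d, w) = Mul(2, d)
Function('q')(b) = 11 (Function('q')(b) = Mul(Rational(1, 4), Add(Mul(4, Pow(-3, 2)), Mul(-1, -8))) = Mul(Rational(1, 4), Add(Mul(4, 9), 8)) = Mul(Rational(1, 4), Add(36, 8)) = Mul(Rational(1, 4), 44) = 11)
Add(Pow(Add(-9, -7), 2), Mul(Add(-106, -229), Function('q')(Function('s')(2, 4)))) = Add(Pow(Add(-9, -7), 2), Mul(Add(-106, -229), 11)) = Add(Pow(-16, 2), Mul(-335, 11)) = Add(256, -3685) = -3429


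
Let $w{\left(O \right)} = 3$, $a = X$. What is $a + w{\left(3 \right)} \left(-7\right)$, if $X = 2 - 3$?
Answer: $-22$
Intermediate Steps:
$X = -1$
$a = -1$
$a + w{\left(3 \right)} \left(-7\right) = -1 + 3 \left(-7\right) = -1 - 21 = -22$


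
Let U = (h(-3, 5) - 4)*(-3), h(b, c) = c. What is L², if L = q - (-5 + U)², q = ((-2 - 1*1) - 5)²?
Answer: 0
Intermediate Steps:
U = -3 (U = (5 - 4)*(-3) = 1*(-3) = -3)
q = 64 (q = ((-2 - 1) - 5)² = (-3 - 5)² = (-8)² = 64)
L = 0 (L = 64 - (-5 - 3)² = 64 - 1*(-8)² = 64 - 1*64 = 64 - 64 = 0)
L² = 0² = 0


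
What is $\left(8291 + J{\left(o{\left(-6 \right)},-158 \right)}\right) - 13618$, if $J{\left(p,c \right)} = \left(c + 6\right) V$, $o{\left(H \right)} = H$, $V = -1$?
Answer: $-5175$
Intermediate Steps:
$J{\left(p,c \right)} = -6 - c$ ($J{\left(p,c \right)} = \left(c + 6\right) \left(-1\right) = \left(6 + c\right) \left(-1\right) = -6 - c$)
$\left(8291 + J{\left(o{\left(-6 \right)},-158 \right)}\right) - 13618 = \left(8291 - -152\right) - 13618 = \left(8291 + \left(-6 + 158\right)\right) - 13618 = \left(8291 + 152\right) - 13618 = 8443 - 13618 = -5175$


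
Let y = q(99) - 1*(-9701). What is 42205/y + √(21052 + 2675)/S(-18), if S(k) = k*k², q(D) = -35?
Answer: 42205/9666 - √23727/5832 ≈ 4.3399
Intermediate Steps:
S(k) = k³
y = 9666 (y = -35 - 1*(-9701) = -35 + 9701 = 9666)
42205/y + √(21052 + 2675)/S(-18) = 42205/9666 + √(21052 + 2675)/((-18)³) = 42205*(1/9666) + √23727/(-5832) = 42205/9666 + √23727*(-1/5832) = 42205/9666 - √23727/5832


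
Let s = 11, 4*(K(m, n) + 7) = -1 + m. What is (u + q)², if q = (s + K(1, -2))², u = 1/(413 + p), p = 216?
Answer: 101304225/395641 ≈ 256.05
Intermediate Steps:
K(m, n) = -29/4 + m/4 (K(m, n) = -7 + (-1 + m)/4 = -7 + (-¼ + m/4) = -29/4 + m/4)
u = 1/629 (u = 1/(413 + 216) = 1/629 ≈ 0.0015898)
q = 16 (q = (11 + (-29/4 + (¼)*1))² = (11 + (-29/4 + ¼))² = (11 - 7)² = 4² = 16)
(u + q)² = (1/629 + 16)² = (10065/629)² = 101304225/395641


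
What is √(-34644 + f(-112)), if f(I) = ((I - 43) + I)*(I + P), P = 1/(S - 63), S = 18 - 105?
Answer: I*√473822/10 ≈ 68.835*I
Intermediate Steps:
S = -87
P = -1/150 (P = 1/(-87 - 63) = 1/(-150) = -1/150 ≈ -0.0066667)
f(I) = (-43 + 2*I)*(-1/150 + I) (f(I) = ((I - 43) + I)*(I - 1/150) = ((-43 + I) + I)*(-1/150 + I) = (-43 + 2*I)*(-1/150 + I))
√(-34644 + f(-112)) = √(-34644 + (43/150 + 2*(-112)² - 3226/75*(-112))) = √(-34644 + (43/150 + 2*12544 + 361312/75)) = √(-34644 + (43/150 + 25088 + 361312/75)) = √(-34644 + 1495289/50) = √(-236911/50) = I*√473822/10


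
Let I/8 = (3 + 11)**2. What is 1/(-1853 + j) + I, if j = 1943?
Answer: 141121/90 ≈ 1568.0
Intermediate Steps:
I = 1568 (I = 8*(3 + 11)**2 = 8*14**2 = 8*196 = 1568)
1/(-1853 + j) + I = 1/(-1853 + 1943) + 1568 = 1/90 + 1568 = 141121/90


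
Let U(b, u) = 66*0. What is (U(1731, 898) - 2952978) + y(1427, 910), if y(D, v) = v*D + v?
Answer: -1653498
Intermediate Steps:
y(D, v) = v + D*v (y(D, v) = D*v + v = v + D*v)
U(b, u) = 0
(U(1731, 898) - 2952978) + y(1427, 910) = (0 - 2952978) + 910*(1 + 1427) = -2952978 + 910*1428 = -2952978 + 1299480 = -1653498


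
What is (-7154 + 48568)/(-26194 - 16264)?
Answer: -20707/21229 ≈ -0.97541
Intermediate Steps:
(-7154 + 48568)/(-26194 - 16264) = 41414/(-42458) = 41414*(-1/42458) = -20707/21229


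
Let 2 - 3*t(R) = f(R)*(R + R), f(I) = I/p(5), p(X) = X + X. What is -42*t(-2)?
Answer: -84/5 ≈ -16.800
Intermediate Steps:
p(X) = 2*X
f(I) = I/10 (f(I) = I/((2*5)) = I/10)
t(R) = ⅔ - R²/15 (t(R) = ⅔ - R/10*(R + R)/3 = ⅔ - R/10*2*R/3 = ⅔ - R²/15)
-42*t(-2) = -42*(⅔ - 1/15*(-2)²) = -42*(⅔ - 1/15*4) = -42*(⅔ - 4/15) = -42*⅖ = -84/5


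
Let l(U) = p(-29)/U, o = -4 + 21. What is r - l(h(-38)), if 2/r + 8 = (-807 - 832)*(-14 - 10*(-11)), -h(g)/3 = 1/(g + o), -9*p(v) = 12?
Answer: 2202925/236028 ≈ 9.3333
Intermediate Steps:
p(v) = -4/3 (p(v) = -1/9*12 = -4/3)
o = 17
h(g) = -3/(17 + g) (h(g) = -3/(g + 17) = -3/(17 + g))
l(U) = -4/(3*U)
r = -1/78676 (r = 2/(-8 + (-807 - 832)*(-14 - 10*(-11))) = 2/(-8 - 1639*(-14 + 110)) = 2/(-8 - 1639*96) = 2/(-8 - 157344) = 2/(-157352) = 2*(-1/157352) = -1/78676 ≈ -1.2710e-5)
r - l(h(-38)) = -1/78676 - (-4)/(3*((-3/(17 - 38)))) = -1/78676 - (-4)/(3*((-3/(-21)))) = -1/78676 - (-4)/(3*((-3*(-1/21)))) = -1/78676 - (-4)/(3*1/7) = -1/78676 - (-4)*7/3 = -1/78676 - 1*(-28/3) = -1/78676 + 28/3 = 2202925/236028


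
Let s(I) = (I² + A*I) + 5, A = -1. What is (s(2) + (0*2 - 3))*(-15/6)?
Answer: -10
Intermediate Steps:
s(I) = 5 + I² - I (s(I) = (I² - I) + 5 = 5 + I² - I)
(s(2) + (0*2 - 3))*(-15/6) = ((5 + 2² - 1*2) + (0*2 - 3))*(-15/6) = ((5 + 4 - 2) + (0 - 3))*(-15*⅙) = (7 - 3)*(-5/2) = 4*(-5/2) = -10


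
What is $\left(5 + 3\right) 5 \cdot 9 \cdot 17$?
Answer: $6120$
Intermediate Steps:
$\left(5 + 3\right) 5 \cdot 9 \cdot 17 = 8 \cdot 5 \cdot 9 \cdot 17 = 40 \cdot 9 \cdot 17 = 360 \cdot 17 = 6120$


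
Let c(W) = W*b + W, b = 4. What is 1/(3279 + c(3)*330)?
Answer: 1/8229 ≈ 0.00012152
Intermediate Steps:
c(W) = 5*W (c(W) = W*4 + W = 4*W + W = 5*W)
1/(3279 + c(3)*330) = 1/(3279 + (5*3)*330) = 1/(3279 + 15*330) = 1/(3279 + 4950) = 1/8229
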